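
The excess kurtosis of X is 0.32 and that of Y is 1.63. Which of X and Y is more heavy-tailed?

Y

Higher excess kurtosis ⇒ heavier tails relative to the normal distribution.
0.32 vs 1.63: the larger is 1.63, so Y has heavier tails.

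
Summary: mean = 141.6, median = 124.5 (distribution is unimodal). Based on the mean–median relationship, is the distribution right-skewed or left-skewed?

mean − median = 141.6 − 124.5 = 17.1
mean > median ⇒ the longer tail is on the right ⇒ right-skewed (positively skewed).

right-skewed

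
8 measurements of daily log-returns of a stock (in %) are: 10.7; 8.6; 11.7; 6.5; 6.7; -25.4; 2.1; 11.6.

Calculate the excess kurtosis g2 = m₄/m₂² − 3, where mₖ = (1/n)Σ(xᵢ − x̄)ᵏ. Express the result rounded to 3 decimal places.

x̄ = 4.0625
Σ(xᵢ − x̄)² = 1064.5787 ⇒ m₂ = 133.07234
Σ(xᵢ − x̄)⁴ = 762585.3109 ⇒ m₄ = 95323.16386
m₂² = 17708.24867
g2 = m₄/m₂² − 3 = 5.38298 − 3 ≈ 2.383

2.383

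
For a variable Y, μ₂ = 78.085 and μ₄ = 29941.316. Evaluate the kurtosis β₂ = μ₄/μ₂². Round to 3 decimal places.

4.911

μ₂² = 78.085² = 6097.26722
μ₄/μ₂² = 29941.316 / 6097.26722 = 4.91061
β₂ ≈ 4.911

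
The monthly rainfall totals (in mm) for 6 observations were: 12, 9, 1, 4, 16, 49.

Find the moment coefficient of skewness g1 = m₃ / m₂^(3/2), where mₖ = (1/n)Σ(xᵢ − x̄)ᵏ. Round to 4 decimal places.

x̄ = (12 + 9 + 1 + 4 + 16 + 49) / 6 = 15.1667
deviations (xᵢ − x̄): -3.1667, -6.1667, -14.1667, -11.1667, 0.8333, 33.8333
Σ(xᵢ − x̄)² = 1518.8333 ⇒ m₂ = 1518.8333/6 = 253.13889
Σ(xᵢ − x̄)³ = 34227.5556 ⇒ m₃ = 34227.5556/6 = 5704.59259
m₂^(3/2) = 253.13889^(1.5) = 4027.52555
g1 = m₃ / m₂^(3/2) = 5704.59259 / 4027.52555 ≈ 1.4164

1.4164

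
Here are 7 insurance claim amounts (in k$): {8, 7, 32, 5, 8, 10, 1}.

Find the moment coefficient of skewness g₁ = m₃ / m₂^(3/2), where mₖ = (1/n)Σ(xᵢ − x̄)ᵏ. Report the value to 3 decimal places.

1.680

x̄ = (8 + 7 + 32 + 5 + 8 + 10 + 1) / 7 = 10.1429
deviations (xᵢ − x̄): -2.1429, -3.1429, 21.8571, -5.1429, -2.1429, -0.1429, -9.1429
Σ(xᵢ − x̄)² = 606.8571 ⇒ m₂ = 606.8571/7 = 86.69388
Σ(xᵢ − x̄)³ = 9490.8980 ⇒ m₃ = 9490.8980/7 = 1355.84257
m₂^(3/2) = 86.69388^(1.5) = 807.20277
g₁ = m₃ / m₂^(3/2) = 1355.84257 / 807.20277 ≈ 1.680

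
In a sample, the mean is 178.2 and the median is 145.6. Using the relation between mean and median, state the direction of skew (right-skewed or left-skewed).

right-skewed

mean − median = 178.2 − 145.6 = 32.6
mean > median ⇒ the longer tail is on the right ⇒ right-skewed (positively skewed).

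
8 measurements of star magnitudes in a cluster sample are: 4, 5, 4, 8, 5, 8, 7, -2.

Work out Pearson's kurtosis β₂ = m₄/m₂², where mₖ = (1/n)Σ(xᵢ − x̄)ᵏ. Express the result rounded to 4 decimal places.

x̄ = 4.8750
Σ(xᵢ − x̄)² = 72.8750 ⇒ m₂ = 9.10938
Σ(xᵢ − x̄)⁴ = 2446.3379 ⇒ m₄ = 305.79224
m₂² = 82.98071
β₂ = m₄/m₂² = 305.79224 / 82.98071 ≈ 3.6851

3.6851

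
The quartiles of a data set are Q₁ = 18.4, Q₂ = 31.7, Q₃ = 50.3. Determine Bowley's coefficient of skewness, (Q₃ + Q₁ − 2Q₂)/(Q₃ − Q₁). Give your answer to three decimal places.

numerator: Q₃ + Q₁ − 2Q₂ = 50.3 + 18.4 − 2×31.7 = 5.3000
denominator: Q₃ − Q₁ = 50.3 − 18.4 = 31.9000
Bowley skewness = 5.3000 / 31.9000 ≈ 0.166

0.166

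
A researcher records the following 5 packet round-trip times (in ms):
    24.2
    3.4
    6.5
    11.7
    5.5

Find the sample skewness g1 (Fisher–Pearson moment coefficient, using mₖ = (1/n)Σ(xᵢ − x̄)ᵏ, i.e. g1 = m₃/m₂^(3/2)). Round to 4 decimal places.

x̄ = (24.2 + 3.4 + 6.5 + 11.7 + 5.5) / 5 = 10.2600
deviations (xᵢ − x̄): 13.9400, -6.8600, -3.7600, 1.4400, -4.7600
Σ(xᵢ − x̄)² = 280.2520 ⇒ m₂ = 280.2520/5 = 56.05040
Σ(xᵢ − x̄)³ = 2228.0206 ⇒ m₃ = 2228.0206/5 = 445.60411
m₂^(3/2) = 56.05040^(1.5) = 419.63149
g1 = m₃ / m₂^(3/2) = 445.60411 / 419.63149 ≈ 1.0619

1.0619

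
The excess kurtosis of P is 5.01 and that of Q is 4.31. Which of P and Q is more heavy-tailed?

P

Higher excess kurtosis ⇒ heavier tails relative to the normal distribution.
5.01 vs 4.31: the larger is 5.01, so P has heavier tails.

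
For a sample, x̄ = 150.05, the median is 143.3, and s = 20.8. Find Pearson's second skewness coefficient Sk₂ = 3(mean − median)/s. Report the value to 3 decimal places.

Sk₂ = 3(150.05 − 143.3) / 20.8 = 3 × 6.7500 / 20.8
    = 20.2500 / 20.8 ≈ 0.974

0.974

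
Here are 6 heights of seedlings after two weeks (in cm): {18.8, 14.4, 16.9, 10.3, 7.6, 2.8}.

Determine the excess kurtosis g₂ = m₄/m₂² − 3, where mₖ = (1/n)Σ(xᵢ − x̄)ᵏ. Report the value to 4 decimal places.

-1.2016

x̄ = 11.8000
Σ(xᵢ − x̄)² = 182.6600 ⇒ m₂ = 30.44333
Σ(xᵢ − x̄)⁴ = 10000.4498 ⇒ m₄ = 1666.74163
m₂² = 926.79654
g₂ = m₄/m₂² − 3 = 1.79839 − 3 ≈ -1.2016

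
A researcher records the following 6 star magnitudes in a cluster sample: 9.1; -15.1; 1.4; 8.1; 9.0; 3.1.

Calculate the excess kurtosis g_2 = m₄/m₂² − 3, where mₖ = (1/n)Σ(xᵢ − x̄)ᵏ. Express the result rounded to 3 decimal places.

0.351

x̄ = 2.6000
Σ(xᵢ − x̄)² = 428.4400 ⇒ m₂ = 71.40667
Σ(xᵢ − x̄)⁴ = 102530.6068 ⇒ m₄ = 17088.43447
m₂² = 5098.91204
g_2 = m₄/m₂² − 3 = 3.35139 − 3 ≈ 0.351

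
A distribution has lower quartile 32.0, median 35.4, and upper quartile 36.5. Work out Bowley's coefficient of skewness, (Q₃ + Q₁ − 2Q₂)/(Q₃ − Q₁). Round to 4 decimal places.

-0.5111

numerator: Q₃ + Q₁ − 2Q₂ = 36.5 + 32.0 − 2×35.4 = -2.3000
denominator: Q₃ − Q₁ = 36.5 − 32.0 = 4.5000
Bowley skewness = -2.3000 / 4.5000 ≈ -0.5111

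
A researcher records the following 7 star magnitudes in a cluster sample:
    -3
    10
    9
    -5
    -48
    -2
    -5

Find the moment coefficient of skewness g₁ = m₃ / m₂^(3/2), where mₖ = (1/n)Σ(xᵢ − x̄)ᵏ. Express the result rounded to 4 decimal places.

x̄ = (-3 + 10 + 9 - 5 - 48 - 2 - 5) / 7 = -6.2857
deviations (xᵢ − x̄): 3.2857, 16.2857, 15.2857, 1.2857, -41.7143, 4.2857, 1.2857
Σ(xᵢ − x̄)² = 2271.4286 ⇒ m₂ = 2271.4286/7 = 324.48980
Σ(xᵢ − x̄)³ = -64576.8980 ⇒ m₃ = -64576.8980/7 = -9225.27114
m₂^(3/2) = 324.48980^(1.5) = 5845.22949
g₁ = m₃ / m₂^(3/2) = -9225.27114 / 5845.22949 ≈ -1.5783

-1.5783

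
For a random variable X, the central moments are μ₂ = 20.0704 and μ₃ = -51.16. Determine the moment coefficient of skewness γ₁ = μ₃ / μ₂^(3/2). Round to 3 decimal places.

σ = √μ₂ = √20.0704 = 4.48000
σ³ = μ₂^(3/2) = 89.91539
γ₁ = μ₃/σ³ = -51.16 / 89.91539 ≈ -0.569

-0.569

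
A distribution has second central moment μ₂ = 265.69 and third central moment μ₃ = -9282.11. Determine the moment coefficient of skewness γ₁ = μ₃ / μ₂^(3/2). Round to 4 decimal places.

-2.1433

σ = √μ₂ = √265.69 = 16.30000
σ³ = μ₂^(3/2) = 4330.74700
γ₁ = μ₃/σ³ = -9282.11 / 4330.74700 ≈ -2.1433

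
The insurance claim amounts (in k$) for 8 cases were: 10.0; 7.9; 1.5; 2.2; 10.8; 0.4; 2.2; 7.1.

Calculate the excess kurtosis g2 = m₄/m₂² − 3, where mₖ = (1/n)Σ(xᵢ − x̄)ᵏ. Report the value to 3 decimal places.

-1.645

x̄ = 5.2625
Σ(xᵢ − x̄)² = 119.9988 ⇒ m₂ = 14.99984
Σ(xᵢ − x̄)⁴ = 2439.1617 ⇒ m₄ = 304.89521
m₂² = 224.99531
g2 = m₄/m₂² − 3 = 1.35512 − 3 ≈ -1.645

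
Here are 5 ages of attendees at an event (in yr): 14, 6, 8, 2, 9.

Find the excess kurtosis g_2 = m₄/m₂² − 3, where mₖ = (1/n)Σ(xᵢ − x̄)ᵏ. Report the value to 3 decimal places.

-0.777

x̄ = 7.8000
Σ(xᵢ − x̄)² = 76.8000 ⇒ m₂ = 15.36000
Σ(xᵢ − x̄)⁴ = 2621.8560 ⇒ m₄ = 524.37120
m₂² = 235.92960
g_2 = m₄/m₂² − 3 = 2.22257 − 3 ≈ -0.777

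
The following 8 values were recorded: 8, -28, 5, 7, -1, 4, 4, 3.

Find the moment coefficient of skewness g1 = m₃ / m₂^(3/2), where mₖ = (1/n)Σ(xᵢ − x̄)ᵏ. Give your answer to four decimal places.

x̄ = (8 - 28 + 5 + 7 - 1 + 4 + 4 + 3) / 8 = 0.2500
deviations (xᵢ − x̄): 7.7500, -28.2500, 4.7500, 6.7500, -1.2500, 3.7500, 3.7500, 2.7500
Σ(xᵢ − x̄)² = 963.5000 ⇒ m₂ = 963.5000/8 = 120.43750
Σ(xᵢ − x̄)³ = -21540.7500 ⇒ m₃ = -21540.7500/8 = -2692.59375
m₂^(3/2) = 120.43750^(1.5) = 1321.72954
g1 = m₃ / m₂^(3/2) = -2692.59375 / 1321.72954 ≈ -2.0372

-2.0372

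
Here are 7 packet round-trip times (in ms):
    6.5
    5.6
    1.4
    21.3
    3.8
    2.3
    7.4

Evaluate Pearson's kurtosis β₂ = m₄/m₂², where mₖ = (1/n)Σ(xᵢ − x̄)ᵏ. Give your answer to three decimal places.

x̄ = 6.9000
Σ(xᵢ − x̄)² = 270.4800 ⇒ m₂ = 38.64000
Σ(xᵢ − x̄)⁴ = 44456.2740 ⇒ m₄ = 6350.89629
m₂² = 1493.04960
β₂ = m₄/m₂² = 6350.89629 / 1493.04960 ≈ 4.254

4.254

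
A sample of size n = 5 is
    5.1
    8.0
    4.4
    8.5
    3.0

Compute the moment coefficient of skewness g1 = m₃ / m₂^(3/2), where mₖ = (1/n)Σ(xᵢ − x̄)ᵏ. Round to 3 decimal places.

0.111

x̄ = (5.1 + 8.0 + 4.4 + 8.5 + 3.0) / 5 = 5.8000
deviations (xᵢ − x̄): -0.7000, 2.2000, -1.4000, 2.7000, -2.8000
Σ(xᵢ − x̄)² = 22.4200 ⇒ m₂ = 22.4200/5 = 4.48400
Σ(xᵢ − x̄)³ = 5.2920 ⇒ m₃ = 5.2920/5 = 1.05840
m₂^(3/2) = 4.48400^(1.5) = 9.49508
g1 = m₃ / m₂^(3/2) = 1.05840 / 9.49508 ≈ 0.111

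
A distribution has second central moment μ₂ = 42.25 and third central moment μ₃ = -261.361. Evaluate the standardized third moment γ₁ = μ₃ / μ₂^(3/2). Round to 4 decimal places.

σ = √μ₂ = √42.25 = 6.50000
σ³ = μ₂^(3/2) = 274.62500
γ₁ = μ₃/σ³ = -261.361 / 274.62500 ≈ -0.9517

-0.9517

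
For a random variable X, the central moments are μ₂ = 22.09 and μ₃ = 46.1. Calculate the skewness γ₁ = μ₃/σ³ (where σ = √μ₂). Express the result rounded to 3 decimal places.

σ = √μ₂ = √22.09 = 4.70000
σ³ = μ₂^(3/2) = 103.82300
γ₁ = μ₃/σ³ = 46.1 / 103.82300 ≈ 0.444

0.444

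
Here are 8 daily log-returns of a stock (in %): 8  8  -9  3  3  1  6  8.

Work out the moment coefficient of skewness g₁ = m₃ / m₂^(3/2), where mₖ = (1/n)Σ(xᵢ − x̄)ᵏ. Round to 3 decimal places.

-1.362

x̄ = (8 + 8 - 9 + 3 + 3 + 1 + 6 + 8) / 8 = 3.5000
deviations (xᵢ − x̄): 4.5000, 4.5000, -12.5000, -0.5000, -0.5000, -2.5000, 2.5000, 4.5000
Σ(xᵢ − x̄)² = 230.0000 ⇒ m₂ = 230.0000/8 = 28.75000
Σ(xᵢ − x̄)³ = -1680.0000 ⇒ m₃ = -1680.0000/8 = -210.00000
m₂^(3/2) = 28.75000^(1.5) = 154.15470
g₁ = m₃ / m₂^(3/2) = -210.00000 / 154.15470 ≈ -1.362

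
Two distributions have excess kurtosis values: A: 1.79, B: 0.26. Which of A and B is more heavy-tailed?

A

Higher excess kurtosis ⇒ heavier tails relative to the normal distribution.
1.79 vs 0.26: the larger is 1.79, so A has heavier tails.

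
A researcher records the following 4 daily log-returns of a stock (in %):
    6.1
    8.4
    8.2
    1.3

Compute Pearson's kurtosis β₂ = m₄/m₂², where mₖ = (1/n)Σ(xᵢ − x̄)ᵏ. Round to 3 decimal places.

x̄ = 6.0000
Σ(xᵢ − x̄)² = 32.7000 ⇒ m₂ = 8.17500
Σ(xᵢ − x̄)⁴ = 544.5714 ⇒ m₄ = 136.14285
m₂² = 66.83063
β₂ = m₄/m₂² = 136.14285 / 66.83063 ≈ 2.037

2.037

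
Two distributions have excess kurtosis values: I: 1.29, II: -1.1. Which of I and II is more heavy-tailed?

I

Higher excess kurtosis ⇒ heavier tails relative to the normal distribution.
1.29 vs -1.1: the larger is 1.29, so I has heavier tails. (I is leptokurtic — heavier-than-normal tails; the other is platykurtic.)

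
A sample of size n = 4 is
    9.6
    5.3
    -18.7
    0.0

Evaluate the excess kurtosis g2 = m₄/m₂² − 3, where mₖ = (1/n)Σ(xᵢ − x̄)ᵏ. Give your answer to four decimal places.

x̄ = -0.9500
Σ(xᵢ − x̄)² = 466.3300 ⇒ m₂ = 116.58250
Σ(xᵢ − x̄)⁴ = 113179.3188 ⇒ m₄ = 28294.82971
m₂² = 13591.47931
g2 = m₄/m₂² − 3 = 2.08181 − 3 ≈ -0.9182

-0.9182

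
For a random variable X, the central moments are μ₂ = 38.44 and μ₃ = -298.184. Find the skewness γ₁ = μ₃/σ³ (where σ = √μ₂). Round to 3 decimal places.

σ = √μ₂ = √38.44 = 6.20000
σ³ = μ₂^(3/2) = 238.32800
γ₁ = μ₃/σ³ = -298.184 / 238.32800 ≈ -1.251

-1.251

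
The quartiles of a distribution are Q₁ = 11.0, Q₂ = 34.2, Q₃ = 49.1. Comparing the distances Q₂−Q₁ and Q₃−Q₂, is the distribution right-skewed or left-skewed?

left-skewed

Q₂ − Q₁ = 23.2;  Q₃ − Q₂ = 14.9
Q₂ − Q₁ > Q₃ − Q₂ ⇒ the lower half is more spread out ⇒ left-skewed.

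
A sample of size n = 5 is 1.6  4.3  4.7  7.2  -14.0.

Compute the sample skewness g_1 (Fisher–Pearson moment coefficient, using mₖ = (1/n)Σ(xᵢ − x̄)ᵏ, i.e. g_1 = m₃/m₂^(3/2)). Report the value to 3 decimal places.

-1.300

x̄ = (1.6 + 4.3 + 4.7 + 7.2 - 14.0) / 5 = 0.7600
deviations (xᵢ − x̄): 0.8400, 3.5400, 3.9400, 6.4400, -14.7600
Σ(xᵢ − x̄)² = 288.0920 ⇒ m₂ = 288.0920/5 = 57.61840
Σ(xᵢ − x̄)³ = -2842.3706 ⇒ m₃ = -2842.3706/5 = -568.47413
m₂^(3/2) = 57.61840^(1.5) = 437.36275
g_1 = m₃ / m₂^(3/2) = -568.47413 / 437.36275 ≈ -1.300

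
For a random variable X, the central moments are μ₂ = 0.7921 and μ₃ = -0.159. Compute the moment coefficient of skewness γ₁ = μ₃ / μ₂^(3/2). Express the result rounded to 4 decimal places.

-0.2255

σ = √μ₂ = √0.7921 = 0.89000
σ³ = μ₂^(3/2) = 0.70497
γ₁ = μ₃/σ³ = -0.159 / 0.70497 ≈ -0.2255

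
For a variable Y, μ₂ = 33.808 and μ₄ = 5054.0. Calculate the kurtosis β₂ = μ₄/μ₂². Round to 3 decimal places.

μ₂² = 33.808² = 1142.98086
μ₄/μ₂² = 5054.0 / 1142.98086 = 4.42177
β₂ ≈ 4.422

4.422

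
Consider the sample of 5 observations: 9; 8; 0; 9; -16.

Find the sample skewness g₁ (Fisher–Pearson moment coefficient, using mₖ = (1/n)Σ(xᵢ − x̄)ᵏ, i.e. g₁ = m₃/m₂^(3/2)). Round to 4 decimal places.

-1.1119

x̄ = (9 + 8 + 0 + 9 - 16) / 5 = 2.0000
deviations (xᵢ − x̄): 7.0000, 6.0000, -2.0000, 7.0000, -18.0000
Σ(xᵢ − x̄)² = 462.0000 ⇒ m₂ = 462.0000/5 = 92.40000
Σ(xᵢ − x̄)³ = -4938.0000 ⇒ m₃ = -4938.0000/5 = -987.60000
m₂^(3/2) = 92.40000^(1.5) = 888.19425
g₁ = m₃ / m₂^(3/2) = -987.60000 / 888.19425 ≈ -1.1119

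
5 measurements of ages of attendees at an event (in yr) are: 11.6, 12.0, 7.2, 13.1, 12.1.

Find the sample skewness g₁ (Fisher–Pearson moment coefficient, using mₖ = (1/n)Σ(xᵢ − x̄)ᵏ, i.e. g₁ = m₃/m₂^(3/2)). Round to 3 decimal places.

-1.277

x̄ = (11.6 + 12.0 + 7.2 + 13.1 + 12.1) / 5 = 11.2000
deviations (xᵢ − x̄): 0.4000, 0.8000, -4.0000, 1.9000, 0.9000
Σ(xᵢ − x̄)² = 21.2200 ⇒ m₂ = 21.2200/5 = 4.24400
Σ(xᵢ − x̄)³ = -55.8360 ⇒ m₃ = -55.8360/5 = -11.16720
m₂^(3/2) = 4.24400^(1.5) = 8.74305
g₁ = m₃ / m₂^(3/2) = -11.16720 / 8.74305 ≈ -1.277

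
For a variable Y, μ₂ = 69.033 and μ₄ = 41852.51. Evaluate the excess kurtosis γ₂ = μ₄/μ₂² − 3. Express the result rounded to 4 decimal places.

5.7823

μ₂² = 69.033² = 4765.55509
μ₄/μ₂² = 41852.51 / 4765.55509 = 8.78229
γ₂ = 8.78229 − 3 ≈ 5.7823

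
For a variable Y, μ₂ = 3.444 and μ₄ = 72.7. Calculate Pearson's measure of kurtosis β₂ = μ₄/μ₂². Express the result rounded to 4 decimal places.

6.1293

μ₂² = 3.444² = 11.86114
μ₄/μ₂² = 72.7 / 11.86114 = 6.12926
β₂ ≈ 6.1293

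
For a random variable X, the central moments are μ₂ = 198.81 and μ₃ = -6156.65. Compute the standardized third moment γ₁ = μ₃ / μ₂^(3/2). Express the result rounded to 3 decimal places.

-2.196

σ = √μ₂ = √198.81 = 14.10000
σ³ = μ₂^(3/2) = 2803.22100
γ₁ = μ₃/σ³ = -6156.65 / 2803.22100 ≈ -2.196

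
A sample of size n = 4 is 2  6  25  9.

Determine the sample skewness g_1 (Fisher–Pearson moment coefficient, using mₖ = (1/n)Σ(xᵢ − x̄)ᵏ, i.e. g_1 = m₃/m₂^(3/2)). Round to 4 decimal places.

x̄ = (2 + 6 + 25 + 9) / 4 = 10.5000
deviations (xᵢ − x̄): -8.5000, -4.5000, 14.5000, -1.5000
Σ(xᵢ − x̄)² = 305.0000 ⇒ m₂ = 305.0000/4 = 76.25000
Σ(xᵢ − x̄)³ = 2340.0000 ⇒ m₃ = 2340.0000/4 = 585.00000
m₂^(3/2) = 76.25000^(1.5) = 665.82450
g_1 = m₃ / m₂^(3/2) = 585.00000 / 665.82450 ≈ 0.8786

0.8786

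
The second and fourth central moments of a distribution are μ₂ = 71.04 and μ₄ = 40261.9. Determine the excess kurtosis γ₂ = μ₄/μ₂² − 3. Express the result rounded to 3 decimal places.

4.978

μ₂² = 71.04² = 5046.68160
μ₄/μ₂² = 40261.9 / 5046.68160 = 7.97790
γ₂ = 7.97790 − 3 ≈ 4.978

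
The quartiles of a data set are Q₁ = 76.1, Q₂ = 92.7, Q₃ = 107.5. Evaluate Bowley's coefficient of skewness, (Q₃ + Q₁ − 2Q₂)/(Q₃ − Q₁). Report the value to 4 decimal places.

numerator: Q₃ + Q₁ − 2Q₂ = 107.5 + 76.1 − 2×92.7 = -1.8000
denominator: Q₃ − Q₁ = 107.5 − 76.1 = 31.4000
Bowley skewness = -1.8000 / 31.4000 ≈ -0.0573

-0.0573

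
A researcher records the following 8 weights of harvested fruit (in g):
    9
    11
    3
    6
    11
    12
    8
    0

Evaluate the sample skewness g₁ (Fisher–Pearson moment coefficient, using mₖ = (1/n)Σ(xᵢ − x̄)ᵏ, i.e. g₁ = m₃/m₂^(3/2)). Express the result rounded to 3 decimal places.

-0.672

x̄ = (9 + 11 + 3 + 6 + 11 + 12 + 8 + 0) / 8 = 7.5000
deviations (xᵢ − x̄): 1.5000, 3.5000, -4.5000, -1.5000, 3.5000, 4.5000, 0.5000, -7.5000
Σ(xᵢ − x̄)² = 126.0000 ⇒ m₂ = 126.0000/8 = 15.75000
Σ(xᵢ − x̄)³ = -336.0000 ⇒ m₃ = -336.0000/8 = -42.00000
m₂^(3/2) = 15.75000^(1.5) = 62.50587
g₁ = m₃ / m₂^(3/2) = -42.00000 / 62.50587 ≈ -0.672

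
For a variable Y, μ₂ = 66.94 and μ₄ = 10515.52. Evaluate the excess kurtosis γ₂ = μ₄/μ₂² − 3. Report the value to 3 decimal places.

-0.653

μ₂² = 66.94² = 4480.96360
μ₄/μ₂² = 10515.52 / 4480.96360 = 2.34671
γ₂ = 2.34671 − 3 ≈ -0.653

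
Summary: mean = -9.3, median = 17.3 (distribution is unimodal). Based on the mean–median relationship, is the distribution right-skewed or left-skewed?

left-skewed

mean − median = -9.3 − 17.3 = -26.6
mean < median ⇒ the longer tail is on the left ⇒ left-skewed (negatively skewed).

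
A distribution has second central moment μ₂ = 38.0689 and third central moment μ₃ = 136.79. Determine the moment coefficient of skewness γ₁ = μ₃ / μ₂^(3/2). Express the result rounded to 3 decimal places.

σ = √μ₂ = √38.0689 = 6.17000
σ³ = μ₂^(3/2) = 234.88511
γ₁ = μ₃/σ³ = 136.79 / 234.88511 ≈ 0.582

0.582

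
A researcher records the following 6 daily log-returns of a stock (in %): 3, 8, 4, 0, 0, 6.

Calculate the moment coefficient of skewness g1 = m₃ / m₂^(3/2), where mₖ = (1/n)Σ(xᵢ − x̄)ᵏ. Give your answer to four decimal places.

0.1392

x̄ = (3 + 8 + 4 + 0 + 0 + 6) / 6 = 3.5000
deviations (xᵢ − x̄): -0.5000, 4.5000, 0.5000, -3.5000, -3.5000, 2.5000
Σ(xᵢ − x̄)² = 51.5000 ⇒ m₂ = 51.5000/6 = 8.58333
Σ(xᵢ − x̄)³ = 21.0000 ⇒ m₃ = 21.0000/6 = 3.50000
m₂^(3/2) = 8.58333^(1.5) = 25.14687
g1 = m₃ / m₂^(3/2) = 3.50000 / 25.14687 ≈ 0.1392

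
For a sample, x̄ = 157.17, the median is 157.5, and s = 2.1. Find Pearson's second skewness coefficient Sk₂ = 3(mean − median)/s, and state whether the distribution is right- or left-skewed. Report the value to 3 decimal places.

-0.471, left-skewed

Sk₂ = 3(157.17 − 157.5) / 2.1 = 3 × -0.3300 / 2.1
    = -0.9900 / 2.1 ≈ -0.471
Sk₂ < 0 ⇒ mean < median ⇒ left-skewed (negative skew).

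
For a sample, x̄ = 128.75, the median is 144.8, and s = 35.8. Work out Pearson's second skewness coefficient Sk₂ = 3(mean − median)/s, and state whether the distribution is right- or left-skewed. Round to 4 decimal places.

-1.3450, left-skewed

Sk₂ = 3(128.75 − 144.8) / 35.8 = 3 × -16.0500 / 35.8
    = -48.1500 / 35.8 ≈ -1.3450
Sk₂ < 0 ⇒ mean < median ⇒ left-skewed (negative skew).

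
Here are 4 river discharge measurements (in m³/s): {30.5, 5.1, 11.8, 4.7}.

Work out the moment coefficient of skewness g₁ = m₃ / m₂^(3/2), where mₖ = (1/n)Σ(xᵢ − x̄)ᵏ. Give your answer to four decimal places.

0.9263

x̄ = (30.5 + 5.1 + 11.8 + 4.7) / 4 = 13.0250
deviations (xᵢ − x̄): 17.4750, -7.9250, -1.2250, -8.3250
Σ(xᵢ − x̄)² = 438.9875 ⇒ m₂ = 438.9875/4 = 109.74688
Σ(xᵢ − x̄)³ = 4259.8969 ⇒ m₃ = 4259.8969/4 = 1064.97422
m₂^(3/2) = 109.74688^(1.5) = 1149.70983
g₁ = m₃ / m₂^(3/2) = 1064.97422 / 1149.70983 ≈ 0.9263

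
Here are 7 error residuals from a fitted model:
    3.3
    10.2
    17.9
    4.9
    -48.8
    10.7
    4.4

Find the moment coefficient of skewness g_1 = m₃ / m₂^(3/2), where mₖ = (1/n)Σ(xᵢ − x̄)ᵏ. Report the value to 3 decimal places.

x̄ = (3.3 + 10.2 + 17.9 + 4.9 - 48.8 + 10.7 + 4.4) / 7 = 0.3714
deviations (xᵢ − x̄): 2.9286, 9.8286, 17.5286, 4.5286, -49.1714, 10.3286, 4.0286
Σ(xᵢ − x̄)² = 2973.6743 ⇒ m₂ = 2973.6743/7 = 424.81061
Σ(xᵢ − x̄)³ = -111267.7935 ⇒ m₃ = -111267.7935/7 = -15895.39907
m₂^(3/2) = 424.81061^(1.5) = 8755.74361
g_1 = m₃ / m₂^(3/2) = -15895.39907 / 8755.74361 ≈ -1.815

-1.815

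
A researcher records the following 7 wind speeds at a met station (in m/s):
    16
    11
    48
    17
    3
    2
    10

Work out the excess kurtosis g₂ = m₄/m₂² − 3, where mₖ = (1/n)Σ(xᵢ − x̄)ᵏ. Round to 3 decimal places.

1.011

x̄ = 15.2857
Σ(xᵢ − x̄)² = 1447.4286 ⇒ m₂ = 206.77551
Σ(xᵢ − x̄)⁴ = 1200445.6560 ⇒ m₄ = 171492.23657
m₂² = 42756.11162
g₂ = m₄/m₂² − 3 = 4.01094 − 3 ≈ 1.011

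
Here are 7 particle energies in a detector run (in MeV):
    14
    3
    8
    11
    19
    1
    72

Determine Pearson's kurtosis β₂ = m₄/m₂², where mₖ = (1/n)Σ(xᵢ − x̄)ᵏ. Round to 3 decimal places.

4.593

x̄ = 18.2857
Σ(xᵢ − x̄)² = 3595.4286 ⇒ m₂ = 513.63265
Σ(xᵢ − x̄)⁴ = 8482741.1662 ⇒ m₄ = 1211820.16660
m₂² = 263818.50229
β₂ = m₄/m₂² = 1211820.16660 / 263818.50229 ≈ 4.593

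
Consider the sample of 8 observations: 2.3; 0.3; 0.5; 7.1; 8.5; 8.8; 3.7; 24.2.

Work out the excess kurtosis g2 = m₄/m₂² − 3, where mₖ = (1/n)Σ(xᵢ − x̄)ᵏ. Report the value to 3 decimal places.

1.202

x̄ = 6.9250
Σ(xᵢ − x̄)² = 421.4150 ⇒ m₂ = 52.67688
Σ(xᵢ − x̄)⁴ = 93272.5765 ⇒ m₄ = 11659.07206
m₂² = 2774.85316
g2 = m₄/m₂² − 3 = 4.20169 − 3 ≈ 1.202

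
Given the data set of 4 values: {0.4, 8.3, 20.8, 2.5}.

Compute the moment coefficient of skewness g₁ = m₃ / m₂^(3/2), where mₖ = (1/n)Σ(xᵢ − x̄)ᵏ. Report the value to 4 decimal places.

0.7461

x̄ = (0.4 + 8.3 + 20.8 + 2.5) / 4 = 8.0000
deviations (xᵢ − x̄): -7.6000, 0.3000, 12.8000, -5.5000
Σ(xᵢ − x̄)² = 251.9400 ⇒ m₂ = 251.9400/4 = 62.98500
Σ(xᵢ − x̄)³ = 1491.8280 ⇒ m₃ = 1491.8280/4 = 372.95700
m₂^(3/2) = 62.98500^(1.5) = 499.86842
g₁ = m₃ / m₂^(3/2) = 372.95700 / 499.86842 ≈ 0.7461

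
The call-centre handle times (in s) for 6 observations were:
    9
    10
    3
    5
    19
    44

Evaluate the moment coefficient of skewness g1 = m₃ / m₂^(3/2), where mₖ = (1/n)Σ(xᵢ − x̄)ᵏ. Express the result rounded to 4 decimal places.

1.3224

x̄ = (9 + 10 + 3 + 5 + 19 + 44) / 6 = 15.0000
deviations (xᵢ − x̄): -6.0000, -5.0000, -12.0000, -10.0000, 4.0000, 29.0000
Σ(xᵢ − x̄)² = 1162.0000 ⇒ m₂ = 1162.0000/6 = 193.66667
Σ(xᵢ − x̄)³ = 21384.0000 ⇒ m₃ = 21384.0000/6 = 3564.00000
m₂^(3/2) = 193.66667^(1.5) = 2695.14612
g1 = m₃ / m₂^(3/2) = 3564.00000 / 2695.14612 ≈ 1.3224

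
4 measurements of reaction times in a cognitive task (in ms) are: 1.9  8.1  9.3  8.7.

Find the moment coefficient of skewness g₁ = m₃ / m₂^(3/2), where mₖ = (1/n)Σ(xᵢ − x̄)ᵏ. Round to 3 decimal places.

x̄ = (1.9 + 8.1 + 9.3 + 8.7) / 4 = 7.0000
deviations (xᵢ − x̄): -5.1000, 1.1000, 2.3000, 1.7000
Σ(xᵢ − x̄)² = 35.4000 ⇒ m₂ = 35.4000/4 = 8.85000
Σ(xᵢ − x̄)³ = -114.2400 ⇒ m₃ = -114.2400/4 = -28.56000
m₂^(3/2) = 8.85000^(1.5) = 26.32782
g₁ = m₃ / m₂^(3/2) = -28.56000 / 26.32782 ≈ -1.085

-1.085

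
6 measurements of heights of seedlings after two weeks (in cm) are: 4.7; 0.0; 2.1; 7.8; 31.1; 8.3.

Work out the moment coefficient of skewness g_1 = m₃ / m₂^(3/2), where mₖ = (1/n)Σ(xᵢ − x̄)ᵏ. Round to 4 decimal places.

1.4695

x̄ = (4.7 + 0.0 + 2.1 + 7.8 + 31.1 + 8.3) / 6 = 9.0000
deviations (xᵢ − x̄): -4.3000, -9.0000, -6.9000, -1.2000, 22.1000, -0.7000
Σ(xᵢ − x̄)² = 637.4400 ⇒ m₂ = 637.4400/6 = 106.24000
Σ(xᵢ − x̄)³ = 9654.7740 ⇒ m₃ = 9654.7740/6 = 1609.12900
m₂^(3/2) = 106.24000^(1.5) = 1095.04532
g_1 = m₃ / m₂^(3/2) = 1609.12900 / 1095.04532 ≈ 1.4695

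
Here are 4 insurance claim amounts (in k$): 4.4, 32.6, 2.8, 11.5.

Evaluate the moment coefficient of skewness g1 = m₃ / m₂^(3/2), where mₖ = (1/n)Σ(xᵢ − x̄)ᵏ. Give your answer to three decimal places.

x̄ = (4.4 + 32.6 + 2.8 + 11.5) / 4 = 12.8250
deviations (xᵢ − x̄): -8.4250, 19.7750, -10.0250, -1.3250
Σ(xᵢ − x̄)² = 564.2875 ⇒ m₂ = 564.2875/4 = 141.07188
Σ(xᵢ − x̄)³ = 6125.1694 ⇒ m₃ = 6125.1694/4 = 1531.29234
m₂^(3/2) = 141.07188^(1.5) = 1675.56260
g1 = m₃ / m₂^(3/2) = 1531.29234 / 1675.56260 ≈ 0.914

0.914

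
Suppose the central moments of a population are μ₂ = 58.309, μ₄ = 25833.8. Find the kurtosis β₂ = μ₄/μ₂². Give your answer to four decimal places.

7.5983

μ₂² = 58.309² = 3399.93948
μ₄/μ₂² = 25833.8 / 3399.93948 = 7.59831
β₂ ≈ 7.5983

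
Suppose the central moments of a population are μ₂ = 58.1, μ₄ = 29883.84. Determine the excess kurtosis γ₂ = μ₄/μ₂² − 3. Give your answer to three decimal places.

μ₂² = 58.1² = 3375.61000
μ₄/μ₂² = 29883.84 / 3375.61000 = 8.85287
γ₂ = 8.85287 − 3 ≈ 5.853

5.853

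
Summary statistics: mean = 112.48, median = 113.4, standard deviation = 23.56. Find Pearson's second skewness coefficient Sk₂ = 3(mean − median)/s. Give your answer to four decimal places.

Sk₂ = 3(112.48 − 113.4) / 23.56 = 3 × -0.9200 / 23.56
    = -2.7600 / 23.56 ≈ -0.1171

-0.1171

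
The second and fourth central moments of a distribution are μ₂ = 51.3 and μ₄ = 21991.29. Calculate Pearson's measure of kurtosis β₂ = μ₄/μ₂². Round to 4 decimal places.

μ₂² = 51.3² = 2631.69000
μ₄/μ₂² = 21991.29 / 2631.69000 = 8.35634
β₂ ≈ 8.3563

8.3563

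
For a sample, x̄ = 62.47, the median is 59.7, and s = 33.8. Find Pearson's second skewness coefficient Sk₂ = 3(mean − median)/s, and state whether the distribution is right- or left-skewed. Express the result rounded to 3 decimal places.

Sk₂ = 3(62.47 − 59.7) / 33.8 = 3 × 2.7700 / 33.8
    = 8.3100 / 33.8 ≈ 0.246
Sk₂ > 0 ⇒ mean > median ⇒ right-skewed (positive skew).

0.246, right-skewed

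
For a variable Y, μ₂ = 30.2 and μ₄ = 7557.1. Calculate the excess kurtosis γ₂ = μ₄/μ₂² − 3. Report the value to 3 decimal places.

5.286

μ₂² = 30.2² = 912.04000
μ₄/μ₂² = 7557.1 / 912.04000 = 8.28593
γ₂ = 8.28593 − 3 ≈ 5.286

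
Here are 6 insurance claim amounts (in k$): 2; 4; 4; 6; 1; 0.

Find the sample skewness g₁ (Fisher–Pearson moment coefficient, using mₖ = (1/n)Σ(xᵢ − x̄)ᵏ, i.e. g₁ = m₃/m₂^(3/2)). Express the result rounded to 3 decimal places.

0.108

x̄ = (2 + 4 + 4 + 6 + 1 + 0) / 6 = 2.8333
deviations (xᵢ − x̄): -0.8333, 1.1667, 1.1667, 3.1667, -1.8333, -2.8333
Σ(xᵢ − x̄)² = 24.8333 ⇒ m₂ = 24.8333/6 = 4.13889
Σ(xᵢ − x̄)³ = 5.4444 ⇒ m₃ = 5.4444/6 = 0.90741
m₂^(3/2) = 4.13889^(1.5) = 8.42026
g₁ = m₃ / m₂^(3/2) = 0.90741 / 8.42026 ≈ 0.108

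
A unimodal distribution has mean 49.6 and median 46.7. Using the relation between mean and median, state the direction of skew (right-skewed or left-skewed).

mean − median = 49.6 − 46.7 = 2.9
mean > median ⇒ the longer tail is on the right ⇒ right-skewed (positively skewed).

right-skewed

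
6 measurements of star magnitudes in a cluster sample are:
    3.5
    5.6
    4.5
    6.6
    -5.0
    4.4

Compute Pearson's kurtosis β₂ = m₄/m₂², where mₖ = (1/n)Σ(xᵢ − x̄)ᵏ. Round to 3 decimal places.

x̄ = 3.2667
Σ(xᵢ − x̄)² = 87.7533 ⇒ m₂ = 14.62556
Σ(xᵢ − x̄)⁴ = 4827.1172 ⇒ m₄ = 804.51953
m₂² = 213.90688
β₂ = m₄/m₂² = 804.51953 / 213.90688 ≈ 3.761

3.761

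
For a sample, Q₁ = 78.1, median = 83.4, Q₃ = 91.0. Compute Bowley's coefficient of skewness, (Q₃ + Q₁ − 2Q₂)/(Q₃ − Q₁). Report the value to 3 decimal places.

0.178

numerator: Q₃ + Q₁ − 2Q₂ = 91.0 + 78.1 − 2×83.4 = 2.3000
denominator: Q₃ − Q₁ = 91.0 − 78.1 = 12.9000
Bowley skewness = 2.3000 / 12.9000 ≈ 0.178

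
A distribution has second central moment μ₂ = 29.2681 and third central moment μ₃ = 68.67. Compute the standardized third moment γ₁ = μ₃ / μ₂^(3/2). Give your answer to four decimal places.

0.4337

σ = √μ₂ = √29.2681 = 5.41000
σ³ = μ₂^(3/2) = 158.34042
γ₁ = μ₃/σ³ = 68.67 / 158.34042 ≈ 0.4337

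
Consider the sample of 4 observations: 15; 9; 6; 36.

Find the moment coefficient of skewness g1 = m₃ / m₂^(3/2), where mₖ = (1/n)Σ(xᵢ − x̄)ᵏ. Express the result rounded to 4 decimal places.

0.9068

x̄ = (15 + 9 + 6 + 36) / 4 = 16.5000
deviations (xᵢ − x̄): -1.5000, -7.5000, -10.5000, 19.5000
Σ(xᵢ − x̄)² = 549.0000 ⇒ m₂ = 549.0000/4 = 137.25000
Σ(xᵢ − x̄)³ = 5832.0000 ⇒ m₃ = 5832.0000/4 = 1458.00000
m₂^(3/2) = 137.25000^(1.5) = 1607.93515
g1 = m₃ / m₂^(3/2) = 1458.00000 / 1607.93515 ≈ 0.9068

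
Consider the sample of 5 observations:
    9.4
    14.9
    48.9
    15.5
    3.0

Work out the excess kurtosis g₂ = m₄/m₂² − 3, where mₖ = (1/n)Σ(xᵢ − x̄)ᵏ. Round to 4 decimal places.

-0.0998

x̄ = 18.3400
Σ(xᵢ − x̄)² = 1269.0520 ⇒ m₂ = 253.81040
Σ(xᵢ − x̄)⁴ = 934160.9137 ⇒ m₄ = 186832.18274
m₂² = 64419.71915
g₂ = m₄/m₂² − 3 = 2.90023 − 3 ≈ -0.0998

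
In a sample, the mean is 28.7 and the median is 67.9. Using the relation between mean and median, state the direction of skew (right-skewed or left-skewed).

mean − median = 28.7 − 67.9 = -39.2
mean < median ⇒ the longer tail is on the left ⇒ left-skewed (negatively skewed).

left-skewed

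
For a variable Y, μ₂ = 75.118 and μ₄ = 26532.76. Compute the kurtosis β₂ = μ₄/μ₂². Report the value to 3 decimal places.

μ₂² = 75.118² = 5642.71392
μ₄/μ₂² = 26532.76 / 5642.71392 = 4.70213
β₂ ≈ 4.702

4.702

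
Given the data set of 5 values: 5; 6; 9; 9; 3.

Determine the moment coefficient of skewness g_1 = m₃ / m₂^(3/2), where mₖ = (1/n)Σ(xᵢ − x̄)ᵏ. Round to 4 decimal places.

-0.1097

x̄ = (5 + 6 + 9 + 9 + 3) / 5 = 6.4000
deviations (xᵢ − x̄): -1.4000, -0.4000, 2.6000, 2.6000, -3.4000
Σ(xᵢ − x̄)² = 27.2000 ⇒ m₂ = 27.2000/5 = 5.44000
Σ(xᵢ − x̄)³ = -6.9600 ⇒ m₃ = -6.9600/5 = -1.39200
m₂^(3/2) = 5.44000^(1.5) = 12.68815
g_1 = m₃ / m₂^(3/2) = -1.39200 / 12.68815 ≈ -0.1097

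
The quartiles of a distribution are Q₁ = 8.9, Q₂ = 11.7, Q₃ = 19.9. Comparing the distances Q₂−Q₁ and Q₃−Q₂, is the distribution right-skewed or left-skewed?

Q₂ − Q₁ = 2.8;  Q₃ − Q₂ = 8.2
Q₃ − Q₂ > Q₂ − Q₁ ⇒ the upper half is more spread out ⇒ right-skewed.

right-skewed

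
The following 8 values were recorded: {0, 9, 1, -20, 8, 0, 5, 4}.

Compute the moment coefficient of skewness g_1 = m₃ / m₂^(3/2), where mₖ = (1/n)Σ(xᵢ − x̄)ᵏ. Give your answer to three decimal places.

x̄ = (0 + 9 + 1 - 20 + 8 + 0 + 5 + 4) / 8 = 0.8750
deviations (xᵢ − x̄): -0.8750, 8.1250, 0.1250, -20.8750, 7.1250, -0.8750, 4.1250, 3.1250
Σ(xᵢ − x̄)² = 580.8750 ⇒ m₂ = 580.8750/8 = 72.60938
Σ(xᵢ − x̄)³ = -8099.1563 ⇒ m₃ = -8099.1563/8 = -1012.39453
m₂^(3/2) = 72.60938^(1.5) = 618.71272
g_1 = m₃ / m₂^(3/2) = -1012.39453 / 618.71272 ≈ -1.636

-1.636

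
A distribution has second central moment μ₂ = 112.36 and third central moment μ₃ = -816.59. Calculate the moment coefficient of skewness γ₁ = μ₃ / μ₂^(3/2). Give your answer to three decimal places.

σ = √μ₂ = √112.36 = 10.60000
σ³ = μ₂^(3/2) = 1191.01600
γ₁ = μ₃/σ³ = -816.59 / 1191.01600 ≈ -0.686

-0.686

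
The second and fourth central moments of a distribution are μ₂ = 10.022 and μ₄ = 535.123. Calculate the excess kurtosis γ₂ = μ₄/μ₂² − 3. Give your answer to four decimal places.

μ₂² = 10.022² = 100.44048
μ₄/μ₂² = 535.123 / 100.44048 = 5.32776
γ₂ = 5.32776 − 3 ≈ 2.3278

2.3278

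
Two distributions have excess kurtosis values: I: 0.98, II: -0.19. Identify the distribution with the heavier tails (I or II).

I

Higher excess kurtosis ⇒ heavier tails relative to the normal distribution.
0.98 vs -0.19: the larger is 0.98, so I has heavier tails. (I is leptokurtic — heavier-than-normal tails; the other is platykurtic.)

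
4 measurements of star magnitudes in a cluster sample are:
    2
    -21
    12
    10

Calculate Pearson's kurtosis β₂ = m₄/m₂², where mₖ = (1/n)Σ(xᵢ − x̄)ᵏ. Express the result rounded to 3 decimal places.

2.096

x̄ = 0.7500
Σ(xᵢ − x̄)² = 686.7500 ⇒ m₂ = 171.68750
Σ(xᵢ − x̄)⁴ = 247129.5781 ⇒ m₄ = 61782.39453
m₂² = 29476.59766
β₂ = m₄/m₂² = 61782.39453 / 29476.59766 ≈ 2.096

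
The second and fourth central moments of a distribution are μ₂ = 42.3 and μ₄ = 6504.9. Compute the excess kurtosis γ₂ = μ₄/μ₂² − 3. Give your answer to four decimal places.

0.6355

μ₂² = 42.3² = 1789.29000
μ₄/μ₂² = 6504.9 / 1789.29000 = 3.63546
γ₂ = 3.63546 − 3 ≈ 0.6355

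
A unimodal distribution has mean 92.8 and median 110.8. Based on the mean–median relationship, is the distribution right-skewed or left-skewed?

left-skewed

mean − median = 92.8 − 110.8 = -18.0
mean < median ⇒ the longer tail is on the left ⇒ left-skewed (negatively skewed).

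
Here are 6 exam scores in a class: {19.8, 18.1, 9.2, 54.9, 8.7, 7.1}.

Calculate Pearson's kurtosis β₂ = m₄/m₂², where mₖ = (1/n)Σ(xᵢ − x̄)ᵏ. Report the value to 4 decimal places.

x̄ = 19.6333
Σ(xᵢ − x̄)² = 1631.5933 ⇒ m₂ = 271.93222
Σ(xᵢ − x̄)⁴ = 1597703.2814 ⇒ m₄ = 266283.88024
m₂² = 73947.13348
β₂ = m₄/m₂² = 266283.88024 / 73947.13348 ≈ 3.6010

3.6010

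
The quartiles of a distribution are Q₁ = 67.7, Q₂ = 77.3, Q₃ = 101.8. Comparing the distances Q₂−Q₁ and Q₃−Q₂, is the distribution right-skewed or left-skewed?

right-skewed

Q₂ − Q₁ = 9.6;  Q₃ − Q₂ = 24.5
Q₃ − Q₂ > Q₂ − Q₁ ⇒ the upper half is more spread out ⇒ right-skewed.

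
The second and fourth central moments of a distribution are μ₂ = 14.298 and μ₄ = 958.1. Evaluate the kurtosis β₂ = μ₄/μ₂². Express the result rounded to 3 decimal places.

4.687

μ₂² = 14.298² = 204.43280
μ₄/μ₂² = 958.1 / 204.43280 = 4.68663
β₂ ≈ 4.687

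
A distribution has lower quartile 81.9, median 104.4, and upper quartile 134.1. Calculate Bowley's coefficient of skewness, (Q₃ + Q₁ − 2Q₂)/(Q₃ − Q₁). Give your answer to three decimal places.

0.138

numerator: Q₃ + Q₁ − 2Q₂ = 134.1 + 81.9 − 2×104.4 = 7.2000
denominator: Q₃ − Q₁ = 134.1 − 81.9 = 52.2000
Bowley skewness = 7.2000 / 52.2000 ≈ 0.138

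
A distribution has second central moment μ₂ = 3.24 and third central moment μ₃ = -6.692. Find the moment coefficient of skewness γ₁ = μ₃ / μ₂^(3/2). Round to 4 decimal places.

-1.1475

σ = √μ₂ = √3.24 = 1.80000
σ³ = μ₂^(3/2) = 5.83200
γ₁ = μ₃/σ³ = -6.692 / 5.83200 ≈ -1.1475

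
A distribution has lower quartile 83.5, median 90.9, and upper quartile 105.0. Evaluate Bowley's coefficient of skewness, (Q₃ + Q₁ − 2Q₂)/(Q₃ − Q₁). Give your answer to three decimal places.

0.312

numerator: Q₃ + Q₁ − 2Q₂ = 105.0 + 83.5 − 2×90.9 = 6.7000
denominator: Q₃ − Q₁ = 105.0 − 83.5 = 21.5000
Bowley skewness = 6.7000 / 21.5000 ≈ 0.312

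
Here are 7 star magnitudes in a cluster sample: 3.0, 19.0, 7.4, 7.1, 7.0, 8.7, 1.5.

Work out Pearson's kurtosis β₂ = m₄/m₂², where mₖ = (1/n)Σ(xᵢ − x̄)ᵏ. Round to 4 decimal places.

x̄ = 7.6714
Σ(xᵢ − x̄)² = 190.1543 ⇒ m₂ = 27.16490
Σ(xᵢ − x̄)⁴ = 18398.4938 ⇒ m₄ = 2628.35626
m₂² = 737.93168
β₂ = m₄/m₂² = 2628.35626 / 737.93168 ≈ 3.5618

3.5618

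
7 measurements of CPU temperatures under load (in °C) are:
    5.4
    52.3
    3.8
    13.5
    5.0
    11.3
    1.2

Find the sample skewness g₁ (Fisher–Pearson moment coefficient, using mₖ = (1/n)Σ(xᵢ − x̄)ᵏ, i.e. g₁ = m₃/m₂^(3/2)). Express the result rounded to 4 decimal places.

1.8023

x̄ = (5.4 + 52.3 + 3.8 + 13.5 + 5.0 + 11.3 + 1.2) / 7 = 13.2143
deviations (xᵢ − x̄): -7.8143, 39.0857, -9.4143, 0.2857, -8.2143, -1.9143, -12.0143
Σ(xᵢ − x̄)² = 1892.9486 ⇒ m₂ = 1892.9486/7 = 270.42122
Σ(xᵢ − x̄)³ = 56104.0086 ⇒ m₃ = 56104.0086/7 = 8014.85837
m₂^(3/2) = 270.42122^(1.5) = 4446.93890
g₁ = m₃ / m₂^(3/2) = 8014.85837 / 4446.93890 ≈ 1.8023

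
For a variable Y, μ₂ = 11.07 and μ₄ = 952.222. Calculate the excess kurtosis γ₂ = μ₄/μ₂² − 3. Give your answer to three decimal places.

μ₂² = 11.07² = 122.54490
μ₄/μ₂² = 952.222 / 122.54490 = 7.77039
γ₂ = 7.77039 − 3 ≈ 4.770

4.770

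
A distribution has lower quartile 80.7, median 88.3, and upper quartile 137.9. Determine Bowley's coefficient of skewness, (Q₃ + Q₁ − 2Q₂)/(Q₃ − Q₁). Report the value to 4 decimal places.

numerator: Q₃ + Q₁ − 2Q₂ = 137.9 + 80.7 − 2×88.3 = 42.0000
denominator: Q₃ − Q₁ = 137.9 − 80.7 = 57.2000
Bowley skewness = 42.0000 / 57.2000 ≈ 0.7343

0.7343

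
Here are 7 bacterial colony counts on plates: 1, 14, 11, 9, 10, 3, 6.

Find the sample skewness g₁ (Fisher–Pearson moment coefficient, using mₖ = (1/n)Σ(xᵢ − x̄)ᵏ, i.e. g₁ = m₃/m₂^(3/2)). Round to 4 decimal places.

-0.2108

x̄ = (1 + 14 + 11 + 9 + 10 + 3 + 6) / 7 = 7.7143
deviations (xᵢ − x̄): -6.7143, 6.2857, 3.2857, 1.2857, 2.2857, -4.7143, -1.7143
Σ(xᵢ − x̄)² = 127.4286 ⇒ m₂ = 127.4286/7 = 18.20408
Σ(xᵢ − x̄)³ = -114.6122 ⇒ m₃ = -114.6122/7 = -16.37318
m₂^(3/2) = 18.20408^(1.5) = 77.66997
g₁ = m₃ / m₂^(3/2) = -16.37318 / 77.66997 ≈ -0.2108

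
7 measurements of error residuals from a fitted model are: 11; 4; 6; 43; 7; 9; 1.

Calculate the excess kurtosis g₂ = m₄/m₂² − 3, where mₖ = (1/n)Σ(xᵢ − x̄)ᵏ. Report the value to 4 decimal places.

x̄ = 11.5714
Σ(xᵢ − x̄)² = 1215.7143 ⇒ m₂ = 173.67347
Σ(xᵢ − x̄)⁴ = 992879.7609 ⇒ m₄ = 141839.96585
m₂² = 30162.47397
g₂ = m₄/m₂² − 3 = 4.70253 − 3 ≈ 1.7025

1.7025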